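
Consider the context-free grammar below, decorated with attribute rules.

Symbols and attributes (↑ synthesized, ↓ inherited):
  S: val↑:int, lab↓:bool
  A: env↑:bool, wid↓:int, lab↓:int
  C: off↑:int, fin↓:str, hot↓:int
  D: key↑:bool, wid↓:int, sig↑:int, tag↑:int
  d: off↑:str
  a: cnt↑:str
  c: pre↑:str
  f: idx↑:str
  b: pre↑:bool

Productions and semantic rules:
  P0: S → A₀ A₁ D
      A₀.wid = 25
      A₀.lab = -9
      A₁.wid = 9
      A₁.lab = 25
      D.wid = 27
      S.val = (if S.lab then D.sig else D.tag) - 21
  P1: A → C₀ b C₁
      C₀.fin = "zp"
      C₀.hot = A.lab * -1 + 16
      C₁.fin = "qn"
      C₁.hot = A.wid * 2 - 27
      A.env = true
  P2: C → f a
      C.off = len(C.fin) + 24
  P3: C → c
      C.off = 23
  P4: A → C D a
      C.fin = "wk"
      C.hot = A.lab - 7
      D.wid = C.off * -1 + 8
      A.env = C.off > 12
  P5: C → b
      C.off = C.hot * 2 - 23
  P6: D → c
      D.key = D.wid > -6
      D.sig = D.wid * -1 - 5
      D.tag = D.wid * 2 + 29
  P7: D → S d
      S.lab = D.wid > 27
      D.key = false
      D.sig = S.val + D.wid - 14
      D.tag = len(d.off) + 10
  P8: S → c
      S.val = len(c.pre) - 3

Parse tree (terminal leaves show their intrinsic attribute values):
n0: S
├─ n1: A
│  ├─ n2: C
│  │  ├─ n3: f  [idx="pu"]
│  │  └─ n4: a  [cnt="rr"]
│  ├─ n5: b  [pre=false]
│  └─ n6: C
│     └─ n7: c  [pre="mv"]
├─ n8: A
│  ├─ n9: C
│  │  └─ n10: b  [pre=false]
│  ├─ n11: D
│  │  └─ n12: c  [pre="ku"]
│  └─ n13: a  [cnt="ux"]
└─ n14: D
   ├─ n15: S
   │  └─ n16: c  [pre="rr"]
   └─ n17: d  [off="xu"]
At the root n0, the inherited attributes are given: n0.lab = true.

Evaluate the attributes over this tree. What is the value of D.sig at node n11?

1. n0.lab = true  [given at root]
2. n1.wid = 25  [25]
3. n1.lab = -9  [-9]
4. n2.fin = "zp"  ["zp"]
5. n2.hot = 25  [A.lab * -1 + 16]
6. n3.idx = "pu"  [terminal]
7. n4.cnt = "rr"  [terminal]
8. n2.off = 26  [len(C.fin) + 24]
9. n5.pre = false  [terminal]
10. n6.fin = "qn"  ["qn"]
11. n6.hot = 23  [A.wid * 2 - 27]
12. n7.pre = "mv"  [terminal]
13. n6.off = 23  [23]
14. n1.env = true  [true]
15. n8.wid = 9  [9]
16. n8.lab = 25  [25]
17. n9.fin = "wk"  ["wk"]
18. n9.hot = 18  [A.lab - 7]
19. n10.pre = false  [terminal]
20. n9.off = 13  [C.hot * 2 - 23]
21. n11.wid = -5  [C.off * -1 + 8]
22. n12.pre = "ku"  [terminal]
23. n11.key = true  [D.wid > -6]
24. n11.sig = 0  [D.wid * -1 - 5]
25. n11.tag = 19  [D.wid * 2 + 29]
26. n13.cnt = "ux"  [terminal]
27. n8.env = true  [C.off > 12]
28. n14.wid = 27  [27]
29. n15.lab = false  [D.wid > 27]
30. n16.pre = "rr"  [terminal]
31. n15.val = -1  [len(c.pre) - 3]
32. n17.off = "xu"  [terminal]
33. n14.key = false  [false]
34. n14.sig = 12  [S.val + D.wid - 14]
35. n14.tag = 12  [len(d.off) + 10]
36. n0.val = -9  [(if S.lab then D.sig else D.tag) - 21]

0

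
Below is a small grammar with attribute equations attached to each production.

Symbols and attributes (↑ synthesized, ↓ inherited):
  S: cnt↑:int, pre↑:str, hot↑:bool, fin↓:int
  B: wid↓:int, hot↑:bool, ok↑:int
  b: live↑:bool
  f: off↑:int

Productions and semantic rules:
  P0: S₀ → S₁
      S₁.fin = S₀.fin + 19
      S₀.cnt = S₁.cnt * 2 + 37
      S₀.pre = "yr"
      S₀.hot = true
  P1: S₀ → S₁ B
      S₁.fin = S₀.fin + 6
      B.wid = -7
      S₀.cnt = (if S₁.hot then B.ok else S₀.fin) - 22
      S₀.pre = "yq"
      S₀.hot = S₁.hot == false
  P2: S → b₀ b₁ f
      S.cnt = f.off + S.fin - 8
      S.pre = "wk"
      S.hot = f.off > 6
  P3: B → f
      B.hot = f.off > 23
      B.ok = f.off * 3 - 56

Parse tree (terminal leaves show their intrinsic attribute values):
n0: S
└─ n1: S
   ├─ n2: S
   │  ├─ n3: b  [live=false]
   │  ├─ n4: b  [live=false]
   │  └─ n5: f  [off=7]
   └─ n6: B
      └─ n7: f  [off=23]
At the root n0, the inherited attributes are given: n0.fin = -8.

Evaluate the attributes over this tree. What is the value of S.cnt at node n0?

19

1. n0.fin = -8  [given at root]
2. n1.fin = 11  [S₀.fin + 19]
3. n2.fin = 17  [S₀.fin + 6]
4. n3.live = false  [terminal]
5. n4.live = false  [terminal]
6. n5.off = 7  [terminal]
7. n2.cnt = 16  [f.off + S.fin - 8]
8. n2.pre = "wk"  ["wk"]
9. n2.hot = true  [f.off > 6]
10. n6.wid = -7  [-7]
11. n7.off = 23  [terminal]
12. n6.hot = false  [f.off > 23]
13. n6.ok = 13  [f.off * 3 - 56]
14. n1.cnt = -9  [(if S₁.hot then B.ok else S₀.fin) - 22]
15. n1.pre = "yq"  ["yq"]
16. n1.hot = false  [S₁.hot == false]
17. n0.cnt = 19  [S₁.cnt * 2 + 37]
18. n0.pre = "yr"  ["yr"]
19. n0.hot = true  [true]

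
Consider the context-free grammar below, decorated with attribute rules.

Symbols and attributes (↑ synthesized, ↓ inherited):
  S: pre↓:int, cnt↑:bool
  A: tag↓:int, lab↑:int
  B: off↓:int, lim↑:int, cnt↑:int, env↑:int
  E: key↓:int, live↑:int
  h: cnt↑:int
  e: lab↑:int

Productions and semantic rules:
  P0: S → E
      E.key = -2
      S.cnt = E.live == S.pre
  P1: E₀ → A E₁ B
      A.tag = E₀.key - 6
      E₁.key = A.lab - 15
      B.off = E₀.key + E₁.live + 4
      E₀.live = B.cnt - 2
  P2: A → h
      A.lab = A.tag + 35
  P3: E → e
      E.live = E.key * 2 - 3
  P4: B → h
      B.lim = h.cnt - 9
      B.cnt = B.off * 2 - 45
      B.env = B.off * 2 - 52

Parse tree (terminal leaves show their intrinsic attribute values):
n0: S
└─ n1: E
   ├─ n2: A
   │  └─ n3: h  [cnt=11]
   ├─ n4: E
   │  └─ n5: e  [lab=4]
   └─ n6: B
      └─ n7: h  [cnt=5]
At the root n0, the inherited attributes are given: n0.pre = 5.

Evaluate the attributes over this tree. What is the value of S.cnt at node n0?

1. n0.pre = 5  [given at root]
2. n1.key = -2  [-2]
3. n2.tag = -8  [E₀.key - 6]
4. n3.cnt = 11  [terminal]
5. n2.lab = 27  [A.tag + 35]
6. n4.key = 12  [A.lab - 15]
7. n5.lab = 4  [terminal]
8. n4.live = 21  [E.key * 2 - 3]
9. n6.off = 23  [E₀.key + E₁.live + 4]
10. n7.cnt = 5  [terminal]
11. n6.lim = -4  [h.cnt - 9]
12. n6.cnt = 1  [B.off * 2 - 45]
13. n6.env = -6  [B.off * 2 - 52]
14. n1.live = -1  [B.cnt - 2]
15. n0.cnt = false  [E.live == S.pre]

false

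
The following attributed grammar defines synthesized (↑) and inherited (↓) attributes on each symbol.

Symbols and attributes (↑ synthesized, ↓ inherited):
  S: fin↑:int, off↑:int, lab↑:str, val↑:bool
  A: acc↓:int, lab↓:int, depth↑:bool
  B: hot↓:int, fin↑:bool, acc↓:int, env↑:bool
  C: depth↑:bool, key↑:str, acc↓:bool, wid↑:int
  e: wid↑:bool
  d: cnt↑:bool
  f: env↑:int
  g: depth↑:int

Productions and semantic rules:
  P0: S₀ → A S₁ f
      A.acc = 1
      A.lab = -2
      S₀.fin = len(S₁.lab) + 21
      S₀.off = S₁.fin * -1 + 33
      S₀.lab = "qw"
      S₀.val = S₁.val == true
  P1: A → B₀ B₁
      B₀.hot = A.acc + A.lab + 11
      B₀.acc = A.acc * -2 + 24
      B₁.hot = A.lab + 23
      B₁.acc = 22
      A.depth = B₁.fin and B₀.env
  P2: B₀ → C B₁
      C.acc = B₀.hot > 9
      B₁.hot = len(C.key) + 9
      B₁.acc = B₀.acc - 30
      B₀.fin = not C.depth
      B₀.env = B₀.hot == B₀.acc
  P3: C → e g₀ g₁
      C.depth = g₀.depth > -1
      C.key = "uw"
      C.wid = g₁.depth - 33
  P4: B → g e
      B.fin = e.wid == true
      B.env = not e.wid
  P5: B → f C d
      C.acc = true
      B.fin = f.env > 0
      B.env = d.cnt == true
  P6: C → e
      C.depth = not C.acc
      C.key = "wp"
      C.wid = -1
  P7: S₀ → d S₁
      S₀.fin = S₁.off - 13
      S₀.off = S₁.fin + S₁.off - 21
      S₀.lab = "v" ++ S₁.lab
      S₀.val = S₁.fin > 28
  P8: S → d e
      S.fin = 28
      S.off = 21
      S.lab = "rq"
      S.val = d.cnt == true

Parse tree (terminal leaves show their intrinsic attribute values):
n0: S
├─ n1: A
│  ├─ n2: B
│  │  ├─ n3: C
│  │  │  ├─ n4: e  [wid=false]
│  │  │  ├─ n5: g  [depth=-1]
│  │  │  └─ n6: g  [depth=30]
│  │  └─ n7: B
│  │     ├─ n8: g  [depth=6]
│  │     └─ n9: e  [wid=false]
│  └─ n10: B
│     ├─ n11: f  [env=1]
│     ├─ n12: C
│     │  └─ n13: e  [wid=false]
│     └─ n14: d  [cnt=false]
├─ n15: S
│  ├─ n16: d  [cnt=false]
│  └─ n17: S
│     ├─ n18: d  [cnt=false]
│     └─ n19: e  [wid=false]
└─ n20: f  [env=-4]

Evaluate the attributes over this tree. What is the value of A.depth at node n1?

false

1. n1.acc = 1  [1]
2. n1.lab = -2  [-2]
3. n2.hot = 10  [A.acc + A.lab + 11]
4. n2.acc = 22  [A.acc * -2 + 24]
5. n3.acc = true  [B₀.hot > 9]
6. n4.wid = false  [terminal]
7. n5.depth = -1  [terminal]
8. n6.depth = 30  [terminal]
9. n3.depth = false  [g₀.depth > -1]
10. n3.key = "uw"  ["uw"]
11. n3.wid = -3  [g₁.depth - 33]
12. n7.hot = 11  [len(C.key) + 9]
13. n7.acc = -8  [B₀.acc - 30]
14. n8.depth = 6  [terminal]
15. n9.wid = false  [terminal]
16. n7.fin = false  [e.wid == true]
17. n7.env = true  [not e.wid]
18. n2.fin = true  [not C.depth]
19. n2.env = false  [B₀.hot == B₀.acc]
20. n10.hot = 21  [A.lab + 23]
21. n10.acc = 22  [22]
22. n11.env = 1  [terminal]
23. n12.acc = true  [true]
24. n13.wid = false  [terminal]
25. n12.depth = false  [not C.acc]
26. n12.key = "wp"  ["wp"]
27. n12.wid = -1  [-1]
28. n14.cnt = false  [terminal]
29. n10.fin = true  [f.env > 0]
30. n10.env = false  [d.cnt == true]
31. n1.depth = false  [B₁.fin and B₀.env]
32. n16.cnt = false  [terminal]
33. n18.cnt = false  [terminal]
34. n19.wid = false  [terminal]
35. n17.fin = 28  [28]
36. n17.off = 21  [21]
37. n17.lab = "rq"  ["rq"]
38. n17.val = false  [d.cnt == true]
39. n15.fin = 8  [S₁.off - 13]
40. n15.off = 28  [S₁.fin + S₁.off - 21]
41. n15.lab = "vrq"  ["v" ++ S₁.lab]
42. n15.val = false  [S₁.fin > 28]
43. n20.env = -4  [terminal]
44. n0.fin = 24  [len(S₁.lab) + 21]
45. n0.off = 25  [S₁.fin * -1 + 33]
46. n0.lab = "qw"  ["qw"]
47. n0.val = false  [S₁.val == true]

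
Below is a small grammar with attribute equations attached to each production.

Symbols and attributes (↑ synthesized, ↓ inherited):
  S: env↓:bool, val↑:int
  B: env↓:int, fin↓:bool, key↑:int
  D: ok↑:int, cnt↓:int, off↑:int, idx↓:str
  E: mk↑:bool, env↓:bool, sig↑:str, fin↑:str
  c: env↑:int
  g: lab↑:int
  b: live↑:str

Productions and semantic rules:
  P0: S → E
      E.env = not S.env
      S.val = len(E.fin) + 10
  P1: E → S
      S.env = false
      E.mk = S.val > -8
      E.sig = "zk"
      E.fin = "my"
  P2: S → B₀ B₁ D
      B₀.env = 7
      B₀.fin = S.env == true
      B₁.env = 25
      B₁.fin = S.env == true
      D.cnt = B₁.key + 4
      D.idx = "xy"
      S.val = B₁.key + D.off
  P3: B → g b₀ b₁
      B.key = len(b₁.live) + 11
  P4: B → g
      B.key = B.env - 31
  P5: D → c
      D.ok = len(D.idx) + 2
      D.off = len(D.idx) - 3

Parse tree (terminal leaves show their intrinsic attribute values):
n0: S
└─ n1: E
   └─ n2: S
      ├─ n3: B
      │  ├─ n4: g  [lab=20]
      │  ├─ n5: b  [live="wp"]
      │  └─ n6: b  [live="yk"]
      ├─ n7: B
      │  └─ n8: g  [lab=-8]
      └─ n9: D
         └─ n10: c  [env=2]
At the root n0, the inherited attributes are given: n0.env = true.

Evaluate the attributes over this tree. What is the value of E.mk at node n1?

true

1. n0.env = true  [given at root]
2. n1.env = false  [not S.env]
3. n2.env = false  [false]
4. n3.env = 7  [7]
5. n3.fin = false  [S.env == true]
6. n4.lab = 20  [terminal]
7. n5.live = "wp"  [terminal]
8. n6.live = "yk"  [terminal]
9. n3.key = 13  [len(b₁.live) + 11]
10. n7.env = 25  [25]
11. n7.fin = false  [S.env == true]
12. n8.lab = -8  [terminal]
13. n7.key = -6  [B.env - 31]
14. n9.cnt = -2  [B₁.key + 4]
15. n9.idx = "xy"  ["xy"]
16. n10.env = 2  [terminal]
17. n9.ok = 4  [len(D.idx) + 2]
18. n9.off = -1  [len(D.idx) - 3]
19. n2.val = -7  [B₁.key + D.off]
20. n1.mk = true  [S.val > -8]
21. n1.sig = "zk"  ["zk"]
22. n1.fin = "my"  ["my"]
23. n0.val = 12  [len(E.fin) + 10]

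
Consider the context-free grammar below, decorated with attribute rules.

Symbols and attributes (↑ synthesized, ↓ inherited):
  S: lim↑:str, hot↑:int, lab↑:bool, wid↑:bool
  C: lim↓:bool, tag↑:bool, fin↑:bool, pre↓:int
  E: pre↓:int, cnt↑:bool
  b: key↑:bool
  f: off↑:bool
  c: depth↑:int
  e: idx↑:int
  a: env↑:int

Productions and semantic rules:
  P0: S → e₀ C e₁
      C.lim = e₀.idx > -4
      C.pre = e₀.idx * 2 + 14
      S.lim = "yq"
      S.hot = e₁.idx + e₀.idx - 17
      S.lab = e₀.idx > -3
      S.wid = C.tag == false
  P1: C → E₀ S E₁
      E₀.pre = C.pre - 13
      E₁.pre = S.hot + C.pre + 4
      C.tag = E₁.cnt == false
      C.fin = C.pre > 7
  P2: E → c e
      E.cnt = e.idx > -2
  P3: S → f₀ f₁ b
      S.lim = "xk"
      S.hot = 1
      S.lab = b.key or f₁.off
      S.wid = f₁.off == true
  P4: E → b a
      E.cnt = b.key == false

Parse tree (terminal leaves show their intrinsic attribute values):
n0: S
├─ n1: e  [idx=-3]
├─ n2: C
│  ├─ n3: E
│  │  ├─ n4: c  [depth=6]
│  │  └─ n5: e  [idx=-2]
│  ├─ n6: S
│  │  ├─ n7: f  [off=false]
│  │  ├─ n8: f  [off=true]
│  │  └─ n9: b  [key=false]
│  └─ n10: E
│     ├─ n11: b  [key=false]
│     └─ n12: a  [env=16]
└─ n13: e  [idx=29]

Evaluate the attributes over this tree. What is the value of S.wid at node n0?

true

1. n1.idx = -3  [terminal]
2. n2.lim = true  [e₀.idx > -4]
3. n2.pre = 8  [e₀.idx * 2 + 14]
4. n3.pre = -5  [C.pre - 13]
5. n4.depth = 6  [terminal]
6. n5.idx = -2  [terminal]
7. n3.cnt = false  [e.idx > -2]
8. n7.off = false  [terminal]
9. n8.off = true  [terminal]
10. n9.key = false  [terminal]
11. n6.lim = "xk"  ["xk"]
12. n6.hot = 1  [1]
13. n6.lab = true  [b.key or f₁.off]
14. n6.wid = true  [f₁.off == true]
15. n10.pre = 13  [S.hot + C.pre + 4]
16. n11.key = false  [terminal]
17. n12.env = 16  [terminal]
18. n10.cnt = true  [b.key == false]
19. n2.tag = false  [E₁.cnt == false]
20. n2.fin = true  [C.pre > 7]
21. n13.idx = 29  [terminal]
22. n0.lim = "yq"  ["yq"]
23. n0.hot = 9  [e₁.idx + e₀.idx - 17]
24. n0.lab = false  [e₀.idx > -3]
25. n0.wid = true  [C.tag == false]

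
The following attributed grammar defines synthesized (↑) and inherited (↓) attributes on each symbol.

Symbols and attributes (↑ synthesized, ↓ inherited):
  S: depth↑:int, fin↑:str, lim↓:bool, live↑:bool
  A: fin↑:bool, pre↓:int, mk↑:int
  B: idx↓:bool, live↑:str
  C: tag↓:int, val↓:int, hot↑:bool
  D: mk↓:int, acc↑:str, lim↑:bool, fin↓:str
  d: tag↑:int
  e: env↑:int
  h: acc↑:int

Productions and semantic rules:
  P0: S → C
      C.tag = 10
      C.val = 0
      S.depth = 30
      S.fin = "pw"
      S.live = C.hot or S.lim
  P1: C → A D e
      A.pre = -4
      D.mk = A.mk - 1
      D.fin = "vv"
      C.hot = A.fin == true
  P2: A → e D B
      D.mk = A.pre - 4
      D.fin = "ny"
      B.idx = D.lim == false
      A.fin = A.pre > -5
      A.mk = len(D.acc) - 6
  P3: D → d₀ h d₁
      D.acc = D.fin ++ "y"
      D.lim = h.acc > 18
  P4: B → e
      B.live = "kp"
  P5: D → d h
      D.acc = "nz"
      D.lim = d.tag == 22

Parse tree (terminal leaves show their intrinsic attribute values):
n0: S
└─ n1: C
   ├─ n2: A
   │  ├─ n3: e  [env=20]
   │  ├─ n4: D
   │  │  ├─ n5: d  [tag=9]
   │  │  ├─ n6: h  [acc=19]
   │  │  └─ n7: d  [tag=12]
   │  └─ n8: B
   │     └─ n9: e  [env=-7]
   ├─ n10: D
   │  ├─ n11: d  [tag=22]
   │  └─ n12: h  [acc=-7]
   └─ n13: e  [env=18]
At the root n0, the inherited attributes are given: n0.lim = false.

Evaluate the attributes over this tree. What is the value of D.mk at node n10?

-4

1. n0.lim = false  [given at root]
2. n1.tag = 10  [10]
3. n1.val = 0  [0]
4. n2.pre = -4  [-4]
5. n3.env = 20  [terminal]
6. n4.mk = -8  [A.pre - 4]
7. n4.fin = "ny"  ["ny"]
8. n5.tag = 9  [terminal]
9. n6.acc = 19  [terminal]
10. n7.tag = 12  [terminal]
11. n4.acc = "nyy"  [D.fin ++ "y"]
12. n4.lim = true  [h.acc > 18]
13. n8.idx = false  [D.lim == false]
14. n9.env = -7  [terminal]
15. n8.live = "kp"  ["kp"]
16. n2.fin = true  [A.pre > -5]
17. n2.mk = -3  [len(D.acc) - 6]
18. n10.mk = -4  [A.mk - 1]
19. n10.fin = "vv"  ["vv"]
20. n11.tag = 22  [terminal]
21. n12.acc = -7  [terminal]
22. n10.acc = "nz"  ["nz"]
23. n10.lim = true  [d.tag == 22]
24. n13.env = 18  [terminal]
25. n1.hot = true  [A.fin == true]
26. n0.depth = 30  [30]
27. n0.fin = "pw"  ["pw"]
28. n0.live = true  [C.hot or S.lim]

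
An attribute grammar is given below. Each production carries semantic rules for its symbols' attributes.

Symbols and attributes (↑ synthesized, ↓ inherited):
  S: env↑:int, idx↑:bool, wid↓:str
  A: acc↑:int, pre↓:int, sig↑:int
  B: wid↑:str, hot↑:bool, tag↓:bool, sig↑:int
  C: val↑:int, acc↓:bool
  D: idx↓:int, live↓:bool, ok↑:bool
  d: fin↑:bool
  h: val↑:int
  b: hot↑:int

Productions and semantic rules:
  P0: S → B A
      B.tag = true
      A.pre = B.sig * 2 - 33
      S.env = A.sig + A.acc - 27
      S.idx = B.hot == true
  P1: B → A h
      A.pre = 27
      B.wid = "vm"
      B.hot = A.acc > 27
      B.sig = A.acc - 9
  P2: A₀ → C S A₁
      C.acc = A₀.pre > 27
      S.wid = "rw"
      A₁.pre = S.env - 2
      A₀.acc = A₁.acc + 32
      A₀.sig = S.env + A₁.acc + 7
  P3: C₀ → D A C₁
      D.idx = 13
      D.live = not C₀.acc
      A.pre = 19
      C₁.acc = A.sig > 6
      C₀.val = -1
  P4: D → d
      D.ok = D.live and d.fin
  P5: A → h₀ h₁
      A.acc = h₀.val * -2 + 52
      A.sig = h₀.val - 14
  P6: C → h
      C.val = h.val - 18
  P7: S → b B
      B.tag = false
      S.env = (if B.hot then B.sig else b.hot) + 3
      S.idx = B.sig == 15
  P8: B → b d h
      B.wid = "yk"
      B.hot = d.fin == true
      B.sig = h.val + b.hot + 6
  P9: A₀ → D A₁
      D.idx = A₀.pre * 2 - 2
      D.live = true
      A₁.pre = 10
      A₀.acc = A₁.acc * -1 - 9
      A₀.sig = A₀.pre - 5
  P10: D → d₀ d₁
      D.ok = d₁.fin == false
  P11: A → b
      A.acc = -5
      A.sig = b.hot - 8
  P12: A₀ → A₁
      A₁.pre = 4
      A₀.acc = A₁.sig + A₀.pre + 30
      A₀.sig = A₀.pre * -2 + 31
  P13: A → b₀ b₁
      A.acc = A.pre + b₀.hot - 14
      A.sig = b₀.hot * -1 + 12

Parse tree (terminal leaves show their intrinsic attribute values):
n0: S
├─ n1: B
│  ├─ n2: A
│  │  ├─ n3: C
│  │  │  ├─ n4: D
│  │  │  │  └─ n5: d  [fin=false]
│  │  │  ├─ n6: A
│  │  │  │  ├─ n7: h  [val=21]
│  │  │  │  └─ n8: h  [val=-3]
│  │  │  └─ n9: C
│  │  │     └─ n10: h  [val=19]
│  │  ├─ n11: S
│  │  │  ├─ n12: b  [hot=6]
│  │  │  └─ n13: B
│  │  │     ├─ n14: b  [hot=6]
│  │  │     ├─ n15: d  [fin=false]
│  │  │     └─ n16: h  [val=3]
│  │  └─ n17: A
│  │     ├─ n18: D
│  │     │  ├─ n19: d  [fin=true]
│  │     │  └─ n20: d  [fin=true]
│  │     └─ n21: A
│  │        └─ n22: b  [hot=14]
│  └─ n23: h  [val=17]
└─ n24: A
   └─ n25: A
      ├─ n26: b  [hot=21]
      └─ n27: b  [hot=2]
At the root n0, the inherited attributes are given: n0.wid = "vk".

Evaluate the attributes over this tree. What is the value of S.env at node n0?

1. n0.wid = "vk"  [given at root]
2. n1.tag = true  [true]
3. n2.pre = 27  [27]
4. n3.acc = false  [A₀.pre > 27]
5. n4.idx = 13  [13]
6. n4.live = true  [not C₀.acc]
7. n5.fin = false  [terminal]
8. n4.ok = false  [D.live and d.fin]
9. n6.pre = 19  [19]
10. n7.val = 21  [terminal]
11. n8.val = -3  [terminal]
12. n6.acc = 10  [h₀.val * -2 + 52]
13. n6.sig = 7  [h₀.val - 14]
14. n9.acc = true  [A.sig > 6]
15. n10.val = 19  [terminal]
16. n9.val = 1  [h.val - 18]
17. n3.val = -1  [-1]
18. n11.wid = "rw"  ["rw"]
19. n12.hot = 6  [terminal]
20. n13.tag = false  [false]
21. n14.hot = 6  [terminal]
22. n15.fin = false  [terminal]
23. n16.val = 3  [terminal]
24. n13.wid = "yk"  ["yk"]
25. n13.hot = false  [d.fin == true]
26. n13.sig = 15  [h.val + b.hot + 6]
27. n11.env = 9  [(if B.hot then B.sig else b.hot) + 3]
28. n11.idx = true  [B.sig == 15]
29. n17.pre = 7  [S.env - 2]
30. n18.idx = 12  [A₀.pre * 2 - 2]
31. n18.live = true  [true]
32. n19.fin = true  [terminal]
33. n20.fin = true  [terminal]
34. n18.ok = false  [d₁.fin == false]
35. n21.pre = 10  [10]
36. n22.hot = 14  [terminal]
37. n21.acc = -5  [-5]
38. n21.sig = 6  [b.hot - 8]
39. n17.acc = -4  [A₁.acc * -1 - 9]
40. n17.sig = 2  [A₀.pre - 5]
41. n2.acc = 28  [A₁.acc + 32]
42. n2.sig = 12  [S.env + A₁.acc + 7]
43. n23.val = 17  [terminal]
44. n1.wid = "vm"  ["vm"]
45. n1.hot = true  [A.acc > 27]
46. n1.sig = 19  [A.acc - 9]
47. n24.pre = 5  [B.sig * 2 - 33]
48. n25.pre = 4  [4]
49. n26.hot = 21  [terminal]
50. n27.hot = 2  [terminal]
51. n25.acc = 11  [A.pre + b₀.hot - 14]
52. n25.sig = -9  [b₀.hot * -1 + 12]
53. n24.acc = 26  [A₁.sig + A₀.pre + 30]
54. n24.sig = 21  [A₀.pre * -2 + 31]
55. n0.env = 20  [A.sig + A.acc - 27]
56. n0.idx = true  [B.hot == true]

20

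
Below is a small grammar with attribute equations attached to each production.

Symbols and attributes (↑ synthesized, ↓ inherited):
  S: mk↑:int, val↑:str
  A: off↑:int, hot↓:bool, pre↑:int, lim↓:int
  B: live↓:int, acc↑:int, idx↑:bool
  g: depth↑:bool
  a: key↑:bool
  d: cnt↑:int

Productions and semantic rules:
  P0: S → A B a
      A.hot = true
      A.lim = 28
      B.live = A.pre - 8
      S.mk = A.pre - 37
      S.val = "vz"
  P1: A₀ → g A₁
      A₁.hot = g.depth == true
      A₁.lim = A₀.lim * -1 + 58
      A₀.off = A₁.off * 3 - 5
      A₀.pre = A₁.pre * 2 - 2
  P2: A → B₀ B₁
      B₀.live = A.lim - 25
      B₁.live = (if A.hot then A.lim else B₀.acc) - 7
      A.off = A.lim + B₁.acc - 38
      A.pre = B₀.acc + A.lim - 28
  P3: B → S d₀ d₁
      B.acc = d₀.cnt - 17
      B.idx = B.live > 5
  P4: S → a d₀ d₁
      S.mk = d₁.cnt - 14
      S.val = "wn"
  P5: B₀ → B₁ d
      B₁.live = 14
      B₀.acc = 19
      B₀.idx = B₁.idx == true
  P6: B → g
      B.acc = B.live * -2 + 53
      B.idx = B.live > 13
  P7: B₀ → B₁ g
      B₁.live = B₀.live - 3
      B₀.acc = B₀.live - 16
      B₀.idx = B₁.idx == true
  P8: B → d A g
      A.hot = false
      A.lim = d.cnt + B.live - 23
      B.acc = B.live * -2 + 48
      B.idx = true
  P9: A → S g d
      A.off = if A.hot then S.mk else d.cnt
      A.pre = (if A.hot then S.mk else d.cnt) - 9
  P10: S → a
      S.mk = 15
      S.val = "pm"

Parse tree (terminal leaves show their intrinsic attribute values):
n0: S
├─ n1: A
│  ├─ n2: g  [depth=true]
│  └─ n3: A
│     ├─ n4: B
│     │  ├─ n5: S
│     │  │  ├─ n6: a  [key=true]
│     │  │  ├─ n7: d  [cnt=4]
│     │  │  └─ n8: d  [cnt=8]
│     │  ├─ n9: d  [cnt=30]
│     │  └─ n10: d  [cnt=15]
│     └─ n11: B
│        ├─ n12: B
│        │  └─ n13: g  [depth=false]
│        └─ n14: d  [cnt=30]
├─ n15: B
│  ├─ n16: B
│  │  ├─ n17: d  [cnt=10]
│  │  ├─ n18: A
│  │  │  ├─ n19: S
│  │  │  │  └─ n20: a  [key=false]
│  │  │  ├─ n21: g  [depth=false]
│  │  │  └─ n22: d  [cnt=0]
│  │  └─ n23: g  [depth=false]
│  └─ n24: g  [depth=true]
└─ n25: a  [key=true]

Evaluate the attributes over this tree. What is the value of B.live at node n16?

17

1. n1.hot = true  [true]
2. n1.lim = 28  [28]
3. n2.depth = true  [terminal]
4. n3.hot = true  [g.depth == true]
5. n3.lim = 30  [A₀.lim * -1 + 58]
6. n4.live = 5  [A.lim - 25]
7. n6.key = true  [terminal]
8. n7.cnt = 4  [terminal]
9. n8.cnt = 8  [terminal]
10. n5.mk = -6  [d₁.cnt - 14]
11. n5.val = "wn"  ["wn"]
12. n9.cnt = 30  [terminal]
13. n10.cnt = 15  [terminal]
14. n4.acc = 13  [d₀.cnt - 17]
15. n4.idx = false  [B.live > 5]
16. n11.live = 23  [(if A.hot then A.lim else B₀.acc) - 7]
17. n12.live = 14  [14]
18. n13.depth = false  [terminal]
19. n12.acc = 25  [B.live * -2 + 53]
20. n12.idx = true  [B.live > 13]
21. n14.cnt = 30  [terminal]
22. n11.acc = 19  [19]
23. n11.idx = true  [B₁.idx == true]
24. n3.off = 11  [A.lim + B₁.acc - 38]
25. n3.pre = 15  [B₀.acc + A.lim - 28]
26. n1.off = 28  [A₁.off * 3 - 5]
27. n1.pre = 28  [A₁.pre * 2 - 2]
28. n15.live = 20  [A.pre - 8]
29. n16.live = 17  [B₀.live - 3]
30. n17.cnt = 10  [terminal]
31. n18.hot = false  [false]
32. n18.lim = 4  [d.cnt + B.live - 23]
33. n20.key = false  [terminal]
34. n19.mk = 15  [15]
35. n19.val = "pm"  ["pm"]
36. n21.depth = false  [terminal]
37. n22.cnt = 0  [terminal]
38. n18.off = 0  [if A.hot then S.mk else d.cnt]
39. n18.pre = -9  [(if A.hot then S.mk else d.cnt) - 9]
40. n23.depth = false  [terminal]
41. n16.acc = 14  [B.live * -2 + 48]
42. n16.idx = true  [true]
43. n24.depth = true  [terminal]
44. n15.acc = 4  [B₀.live - 16]
45. n15.idx = true  [B₁.idx == true]
46. n25.key = true  [terminal]
47. n0.mk = -9  [A.pre - 37]
48. n0.val = "vz"  ["vz"]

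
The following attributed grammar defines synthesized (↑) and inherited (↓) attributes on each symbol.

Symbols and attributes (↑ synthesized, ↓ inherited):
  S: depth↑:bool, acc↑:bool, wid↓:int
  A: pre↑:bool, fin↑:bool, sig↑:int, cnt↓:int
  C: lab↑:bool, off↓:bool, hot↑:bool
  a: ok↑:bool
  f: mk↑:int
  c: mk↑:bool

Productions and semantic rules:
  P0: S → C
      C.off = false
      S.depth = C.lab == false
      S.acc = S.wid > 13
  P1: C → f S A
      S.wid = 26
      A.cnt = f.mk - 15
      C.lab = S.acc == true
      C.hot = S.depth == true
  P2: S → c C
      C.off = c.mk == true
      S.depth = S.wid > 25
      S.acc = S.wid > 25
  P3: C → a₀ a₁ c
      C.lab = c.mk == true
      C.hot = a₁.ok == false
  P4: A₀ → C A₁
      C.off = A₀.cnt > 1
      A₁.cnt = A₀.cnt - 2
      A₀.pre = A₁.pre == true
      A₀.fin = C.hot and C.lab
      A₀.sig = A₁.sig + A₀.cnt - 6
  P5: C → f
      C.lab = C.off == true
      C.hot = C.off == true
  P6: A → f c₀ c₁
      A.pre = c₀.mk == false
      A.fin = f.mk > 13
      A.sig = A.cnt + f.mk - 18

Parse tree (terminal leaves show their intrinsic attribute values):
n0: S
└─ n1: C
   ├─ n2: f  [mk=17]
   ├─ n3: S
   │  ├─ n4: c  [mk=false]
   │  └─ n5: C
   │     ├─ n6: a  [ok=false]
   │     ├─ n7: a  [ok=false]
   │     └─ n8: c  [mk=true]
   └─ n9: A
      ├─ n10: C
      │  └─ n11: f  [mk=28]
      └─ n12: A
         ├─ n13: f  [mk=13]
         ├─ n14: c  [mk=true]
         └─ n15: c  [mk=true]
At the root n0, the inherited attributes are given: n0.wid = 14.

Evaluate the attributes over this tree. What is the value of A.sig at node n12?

-5

1. n0.wid = 14  [given at root]
2. n1.off = false  [false]
3. n2.mk = 17  [terminal]
4. n3.wid = 26  [26]
5. n4.mk = false  [terminal]
6. n5.off = false  [c.mk == true]
7. n6.ok = false  [terminal]
8. n7.ok = false  [terminal]
9. n8.mk = true  [terminal]
10. n5.lab = true  [c.mk == true]
11. n5.hot = true  [a₁.ok == false]
12. n3.depth = true  [S.wid > 25]
13. n3.acc = true  [S.wid > 25]
14. n9.cnt = 2  [f.mk - 15]
15. n10.off = true  [A₀.cnt > 1]
16. n11.mk = 28  [terminal]
17. n10.lab = true  [C.off == true]
18. n10.hot = true  [C.off == true]
19. n12.cnt = 0  [A₀.cnt - 2]
20. n13.mk = 13  [terminal]
21. n14.mk = true  [terminal]
22. n15.mk = true  [terminal]
23. n12.pre = false  [c₀.mk == false]
24. n12.fin = false  [f.mk > 13]
25. n12.sig = -5  [A.cnt + f.mk - 18]
26. n9.pre = false  [A₁.pre == true]
27. n9.fin = true  [C.hot and C.lab]
28. n9.sig = -9  [A₁.sig + A₀.cnt - 6]
29. n1.lab = true  [S.acc == true]
30. n1.hot = true  [S.depth == true]
31. n0.depth = false  [C.lab == false]
32. n0.acc = true  [S.wid > 13]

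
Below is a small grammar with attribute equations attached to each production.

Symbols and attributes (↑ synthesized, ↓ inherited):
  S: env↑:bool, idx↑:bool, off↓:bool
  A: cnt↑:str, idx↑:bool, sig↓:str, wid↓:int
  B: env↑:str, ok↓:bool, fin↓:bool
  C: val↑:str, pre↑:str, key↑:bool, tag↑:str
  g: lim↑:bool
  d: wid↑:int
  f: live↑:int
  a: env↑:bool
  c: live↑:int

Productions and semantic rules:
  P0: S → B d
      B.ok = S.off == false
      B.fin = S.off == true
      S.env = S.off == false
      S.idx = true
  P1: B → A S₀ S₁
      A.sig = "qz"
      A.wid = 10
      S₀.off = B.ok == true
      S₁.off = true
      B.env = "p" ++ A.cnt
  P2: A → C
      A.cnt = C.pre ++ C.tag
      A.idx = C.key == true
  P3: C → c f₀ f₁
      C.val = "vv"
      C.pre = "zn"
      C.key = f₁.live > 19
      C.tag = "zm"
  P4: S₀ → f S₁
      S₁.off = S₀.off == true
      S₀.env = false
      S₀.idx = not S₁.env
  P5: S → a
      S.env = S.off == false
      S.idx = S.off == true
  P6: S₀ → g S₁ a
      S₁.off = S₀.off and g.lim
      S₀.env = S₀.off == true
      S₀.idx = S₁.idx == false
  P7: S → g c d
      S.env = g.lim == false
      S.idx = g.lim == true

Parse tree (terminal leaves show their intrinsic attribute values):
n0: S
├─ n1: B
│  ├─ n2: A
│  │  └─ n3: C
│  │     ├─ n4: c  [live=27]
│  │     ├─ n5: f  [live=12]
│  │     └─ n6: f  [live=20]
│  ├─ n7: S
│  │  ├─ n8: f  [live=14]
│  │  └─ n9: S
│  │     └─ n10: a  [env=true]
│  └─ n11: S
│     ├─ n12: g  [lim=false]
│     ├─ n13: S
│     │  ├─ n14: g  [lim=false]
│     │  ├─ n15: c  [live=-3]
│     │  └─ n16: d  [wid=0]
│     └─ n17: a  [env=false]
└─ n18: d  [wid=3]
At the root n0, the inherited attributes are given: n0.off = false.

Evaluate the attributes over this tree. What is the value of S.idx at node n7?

1. n0.off = false  [given at root]
2. n1.ok = true  [S.off == false]
3. n1.fin = false  [S.off == true]
4. n2.sig = "qz"  ["qz"]
5. n2.wid = 10  [10]
6. n4.live = 27  [terminal]
7. n5.live = 12  [terminal]
8. n6.live = 20  [terminal]
9. n3.val = "vv"  ["vv"]
10. n3.pre = "zn"  ["zn"]
11. n3.key = true  [f₁.live > 19]
12. n3.tag = "zm"  ["zm"]
13. n2.cnt = "znzm"  [C.pre ++ C.tag]
14. n2.idx = true  [C.key == true]
15. n7.off = true  [B.ok == true]
16. n8.live = 14  [terminal]
17. n9.off = true  [S₀.off == true]
18. n10.env = true  [terminal]
19. n9.env = false  [S.off == false]
20. n9.idx = true  [S.off == true]
21. n7.env = false  [false]
22. n7.idx = true  [not S₁.env]
23. n11.off = true  [true]
24. n12.lim = false  [terminal]
25. n13.off = false  [S₀.off and g.lim]
26. n14.lim = false  [terminal]
27. n15.live = -3  [terminal]
28. n16.wid = 0  [terminal]
29. n13.env = true  [g.lim == false]
30. n13.idx = false  [g.lim == true]
31. n17.env = false  [terminal]
32. n11.env = true  [S₀.off == true]
33. n11.idx = true  [S₁.idx == false]
34. n1.env = "pznzm"  ["p" ++ A.cnt]
35. n18.wid = 3  [terminal]
36. n0.env = true  [S.off == false]
37. n0.idx = true  [true]

true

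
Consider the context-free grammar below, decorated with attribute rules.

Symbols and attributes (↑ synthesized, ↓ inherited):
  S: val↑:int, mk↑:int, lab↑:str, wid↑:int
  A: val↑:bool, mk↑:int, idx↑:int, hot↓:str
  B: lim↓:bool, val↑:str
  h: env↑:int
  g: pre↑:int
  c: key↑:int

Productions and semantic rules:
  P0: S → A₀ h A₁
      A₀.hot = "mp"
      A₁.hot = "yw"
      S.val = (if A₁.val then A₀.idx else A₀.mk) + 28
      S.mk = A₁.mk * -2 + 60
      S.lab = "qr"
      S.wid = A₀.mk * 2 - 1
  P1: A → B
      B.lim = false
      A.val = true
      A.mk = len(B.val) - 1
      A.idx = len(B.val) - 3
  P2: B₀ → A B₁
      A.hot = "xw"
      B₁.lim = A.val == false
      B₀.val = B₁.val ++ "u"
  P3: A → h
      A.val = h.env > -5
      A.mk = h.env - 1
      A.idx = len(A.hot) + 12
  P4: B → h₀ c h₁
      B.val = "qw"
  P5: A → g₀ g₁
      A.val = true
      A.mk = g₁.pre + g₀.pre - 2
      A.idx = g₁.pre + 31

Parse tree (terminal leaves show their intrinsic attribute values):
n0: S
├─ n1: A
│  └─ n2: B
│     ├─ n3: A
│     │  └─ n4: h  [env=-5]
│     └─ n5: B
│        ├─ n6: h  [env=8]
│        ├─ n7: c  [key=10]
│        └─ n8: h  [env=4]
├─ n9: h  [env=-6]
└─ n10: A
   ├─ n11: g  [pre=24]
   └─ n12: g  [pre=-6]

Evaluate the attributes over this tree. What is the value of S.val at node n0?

28

1. n1.hot = "mp"  ["mp"]
2. n2.lim = false  [false]
3. n3.hot = "xw"  ["xw"]
4. n4.env = -5  [terminal]
5. n3.val = false  [h.env > -5]
6. n3.mk = -6  [h.env - 1]
7. n3.idx = 14  [len(A.hot) + 12]
8. n5.lim = true  [A.val == false]
9. n6.env = 8  [terminal]
10. n7.key = 10  [terminal]
11. n8.env = 4  [terminal]
12. n5.val = "qw"  ["qw"]
13. n2.val = "qwu"  [B₁.val ++ "u"]
14. n1.val = true  [true]
15. n1.mk = 2  [len(B.val) - 1]
16. n1.idx = 0  [len(B.val) - 3]
17. n9.env = -6  [terminal]
18. n10.hot = "yw"  ["yw"]
19. n11.pre = 24  [terminal]
20. n12.pre = -6  [terminal]
21. n10.val = true  [true]
22. n10.mk = 16  [g₁.pre + g₀.pre - 2]
23. n10.idx = 25  [g₁.pre + 31]
24. n0.val = 28  [(if A₁.val then A₀.idx else A₀.mk) + 28]
25. n0.mk = 28  [A₁.mk * -2 + 60]
26. n0.lab = "qr"  ["qr"]
27. n0.wid = 3  [A₀.mk * 2 - 1]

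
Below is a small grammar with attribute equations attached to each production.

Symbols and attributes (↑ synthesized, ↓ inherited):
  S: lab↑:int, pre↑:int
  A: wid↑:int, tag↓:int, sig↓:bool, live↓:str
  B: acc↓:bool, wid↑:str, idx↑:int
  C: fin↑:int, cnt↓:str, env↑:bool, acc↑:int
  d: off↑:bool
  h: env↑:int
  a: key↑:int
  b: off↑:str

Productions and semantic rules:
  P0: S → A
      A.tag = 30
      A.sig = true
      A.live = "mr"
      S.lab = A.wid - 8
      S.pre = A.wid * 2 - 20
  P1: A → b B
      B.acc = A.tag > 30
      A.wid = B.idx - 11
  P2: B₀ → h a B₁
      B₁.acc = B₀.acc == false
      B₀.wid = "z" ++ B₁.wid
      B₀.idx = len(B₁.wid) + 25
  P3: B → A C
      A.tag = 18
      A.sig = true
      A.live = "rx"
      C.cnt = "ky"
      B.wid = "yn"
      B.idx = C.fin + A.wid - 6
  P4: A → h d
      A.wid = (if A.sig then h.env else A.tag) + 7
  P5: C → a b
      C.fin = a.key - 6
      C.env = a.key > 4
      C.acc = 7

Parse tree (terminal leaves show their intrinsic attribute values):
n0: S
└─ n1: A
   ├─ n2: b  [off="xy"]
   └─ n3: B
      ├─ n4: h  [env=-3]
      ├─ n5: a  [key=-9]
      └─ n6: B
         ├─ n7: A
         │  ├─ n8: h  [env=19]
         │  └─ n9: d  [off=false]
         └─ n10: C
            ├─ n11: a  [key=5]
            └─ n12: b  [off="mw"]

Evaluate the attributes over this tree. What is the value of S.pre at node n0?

1. n1.tag = 30  [30]
2. n1.sig = true  [true]
3. n1.live = "mr"  ["mr"]
4. n2.off = "xy"  [terminal]
5. n3.acc = false  [A.tag > 30]
6. n4.env = -3  [terminal]
7. n5.key = -9  [terminal]
8. n6.acc = true  [B₀.acc == false]
9. n7.tag = 18  [18]
10. n7.sig = true  [true]
11. n7.live = "rx"  ["rx"]
12. n8.env = 19  [terminal]
13. n9.off = false  [terminal]
14. n7.wid = 26  [(if A.sig then h.env else A.tag) + 7]
15. n10.cnt = "ky"  ["ky"]
16. n11.key = 5  [terminal]
17. n12.off = "mw"  [terminal]
18. n10.fin = -1  [a.key - 6]
19. n10.env = true  [a.key > 4]
20. n10.acc = 7  [7]
21. n6.wid = "yn"  ["yn"]
22. n6.idx = 19  [C.fin + A.wid - 6]
23. n3.wid = "zyn"  ["z" ++ B₁.wid]
24. n3.idx = 27  [len(B₁.wid) + 25]
25. n1.wid = 16  [B.idx - 11]
26. n0.lab = 8  [A.wid - 8]
27. n0.pre = 12  [A.wid * 2 - 20]

12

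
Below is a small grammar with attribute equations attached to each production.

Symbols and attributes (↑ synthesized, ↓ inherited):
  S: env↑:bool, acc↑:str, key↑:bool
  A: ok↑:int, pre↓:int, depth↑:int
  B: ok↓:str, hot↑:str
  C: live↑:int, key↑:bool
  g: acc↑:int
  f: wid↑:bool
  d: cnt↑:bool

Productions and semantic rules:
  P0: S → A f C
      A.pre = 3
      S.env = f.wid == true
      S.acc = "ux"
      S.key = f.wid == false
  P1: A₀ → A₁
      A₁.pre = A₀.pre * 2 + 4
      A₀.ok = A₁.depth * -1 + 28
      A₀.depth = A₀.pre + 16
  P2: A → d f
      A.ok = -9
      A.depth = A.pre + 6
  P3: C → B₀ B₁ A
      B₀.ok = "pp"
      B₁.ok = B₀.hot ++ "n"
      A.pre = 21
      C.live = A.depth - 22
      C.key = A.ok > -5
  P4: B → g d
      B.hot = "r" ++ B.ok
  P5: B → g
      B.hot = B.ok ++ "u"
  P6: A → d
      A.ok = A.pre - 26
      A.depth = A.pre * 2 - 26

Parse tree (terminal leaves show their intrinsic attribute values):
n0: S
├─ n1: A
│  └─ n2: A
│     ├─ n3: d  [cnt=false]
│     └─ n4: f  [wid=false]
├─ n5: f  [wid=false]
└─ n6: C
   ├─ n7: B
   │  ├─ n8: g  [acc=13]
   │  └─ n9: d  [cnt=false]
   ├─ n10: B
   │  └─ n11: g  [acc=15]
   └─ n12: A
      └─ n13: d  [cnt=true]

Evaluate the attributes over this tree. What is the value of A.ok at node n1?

1. n1.pre = 3  [3]
2. n2.pre = 10  [A₀.pre * 2 + 4]
3. n3.cnt = false  [terminal]
4. n4.wid = false  [terminal]
5. n2.ok = -9  [-9]
6. n2.depth = 16  [A.pre + 6]
7. n1.ok = 12  [A₁.depth * -1 + 28]
8. n1.depth = 19  [A₀.pre + 16]
9. n5.wid = false  [terminal]
10. n7.ok = "pp"  ["pp"]
11. n8.acc = 13  [terminal]
12. n9.cnt = false  [terminal]
13. n7.hot = "rpp"  ["r" ++ B.ok]
14. n10.ok = "rppn"  [B₀.hot ++ "n"]
15. n11.acc = 15  [terminal]
16. n10.hot = "rppnu"  [B.ok ++ "u"]
17. n12.pre = 21  [21]
18. n13.cnt = true  [terminal]
19. n12.ok = -5  [A.pre - 26]
20. n12.depth = 16  [A.pre * 2 - 26]
21. n6.live = -6  [A.depth - 22]
22. n6.key = false  [A.ok > -5]
23. n0.env = false  [f.wid == true]
24. n0.acc = "ux"  ["ux"]
25. n0.key = true  [f.wid == false]

12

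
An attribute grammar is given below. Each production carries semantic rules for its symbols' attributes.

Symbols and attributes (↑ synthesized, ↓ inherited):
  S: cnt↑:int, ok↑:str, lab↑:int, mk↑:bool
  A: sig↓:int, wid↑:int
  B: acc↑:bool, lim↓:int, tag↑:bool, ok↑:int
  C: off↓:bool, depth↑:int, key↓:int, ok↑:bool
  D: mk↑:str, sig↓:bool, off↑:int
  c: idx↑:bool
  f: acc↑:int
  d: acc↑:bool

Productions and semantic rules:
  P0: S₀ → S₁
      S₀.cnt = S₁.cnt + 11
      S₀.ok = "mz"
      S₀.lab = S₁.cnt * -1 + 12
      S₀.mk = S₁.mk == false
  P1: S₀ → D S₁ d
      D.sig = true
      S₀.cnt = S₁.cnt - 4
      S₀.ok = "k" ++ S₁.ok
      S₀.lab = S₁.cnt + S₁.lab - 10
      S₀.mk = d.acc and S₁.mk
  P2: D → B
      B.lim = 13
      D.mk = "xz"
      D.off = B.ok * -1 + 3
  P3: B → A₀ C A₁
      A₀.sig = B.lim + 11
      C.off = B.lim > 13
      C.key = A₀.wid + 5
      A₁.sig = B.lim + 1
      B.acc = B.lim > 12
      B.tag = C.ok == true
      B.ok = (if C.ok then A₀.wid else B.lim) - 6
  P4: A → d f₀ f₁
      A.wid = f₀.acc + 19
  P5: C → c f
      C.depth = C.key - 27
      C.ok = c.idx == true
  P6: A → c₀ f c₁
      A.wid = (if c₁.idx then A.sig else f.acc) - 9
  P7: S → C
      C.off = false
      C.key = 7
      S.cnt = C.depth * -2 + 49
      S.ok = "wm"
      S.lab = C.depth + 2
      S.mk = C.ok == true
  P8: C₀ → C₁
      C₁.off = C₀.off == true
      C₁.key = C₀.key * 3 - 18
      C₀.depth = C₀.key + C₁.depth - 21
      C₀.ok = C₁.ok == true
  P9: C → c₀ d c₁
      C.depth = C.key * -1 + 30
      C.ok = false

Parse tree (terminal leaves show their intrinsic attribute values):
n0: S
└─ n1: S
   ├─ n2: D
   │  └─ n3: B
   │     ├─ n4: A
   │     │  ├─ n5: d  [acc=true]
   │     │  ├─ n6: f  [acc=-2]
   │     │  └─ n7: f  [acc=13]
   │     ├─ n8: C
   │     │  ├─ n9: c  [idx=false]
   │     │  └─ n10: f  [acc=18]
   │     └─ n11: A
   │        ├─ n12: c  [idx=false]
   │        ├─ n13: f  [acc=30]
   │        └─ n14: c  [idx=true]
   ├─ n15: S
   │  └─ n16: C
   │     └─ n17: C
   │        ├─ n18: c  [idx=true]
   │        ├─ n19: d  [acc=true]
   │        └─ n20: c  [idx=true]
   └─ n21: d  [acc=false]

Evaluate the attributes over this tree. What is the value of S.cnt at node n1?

19

1. n2.sig = true  [true]
2. n3.lim = 13  [13]
3. n4.sig = 24  [B.lim + 11]
4. n5.acc = true  [terminal]
5. n6.acc = -2  [terminal]
6. n7.acc = 13  [terminal]
7. n4.wid = 17  [f₀.acc + 19]
8. n8.off = false  [B.lim > 13]
9. n8.key = 22  [A₀.wid + 5]
10. n9.idx = false  [terminal]
11. n10.acc = 18  [terminal]
12. n8.depth = -5  [C.key - 27]
13. n8.ok = false  [c.idx == true]
14. n11.sig = 14  [B.lim + 1]
15. n12.idx = false  [terminal]
16. n13.acc = 30  [terminal]
17. n14.idx = true  [terminal]
18. n11.wid = 5  [(if c₁.idx then A.sig else f.acc) - 9]
19. n3.acc = true  [B.lim > 12]
20. n3.tag = false  [C.ok == true]
21. n3.ok = 7  [(if C.ok then A₀.wid else B.lim) - 6]
22. n2.mk = "xz"  ["xz"]
23. n2.off = -4  [B.ok * -1 + 3]
24. n16.off = false  [false]
25. n16.key = 7  [7]
26. n17.off = false  [C₀.off == true]
27. n17.key = 3  [C₀.key * 3 - 18]
28. n18.idx = true  [terminal]
29. n19.acc = true  [terminal]
30. n20.idx = true  [terminal]
31. n17.depth = 27  [C.key * -1 + 30]
32. n17.ok = false  [false]
33. n16.depth = 13  [C₀.key + C₁.depth - 21]
34. n16.ok = false  [C₁.ok == true]
35. n15.cnt = 23  [C.depth * -2 + 49]
36. n15.ok = "wm"  ["wm"]
37. n15.lab = 15  [C.depth + 2]
38. n15.mk = false  [C.ok == true]
39. n21.acc = false  [terminal]
40. n1.cnt = 19  [S₁.cnt - 4]
41. n1.ok = "kwm"  ["k" ++ S₁.ok]
42. n1.lab = 28  [S₁.cnt + S₁.lab - 10]
43. n1.mk = false  [d.acc and S₁.mk]
44. n0.cnt = 30  [S₁.cnt + 11]
45. n0.ok = "mz"  ["mz"]
46. n0.lab = -7  [S₁.cnt * -1 + 12]
47. n0.mk = true  [S₁.mk == false]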